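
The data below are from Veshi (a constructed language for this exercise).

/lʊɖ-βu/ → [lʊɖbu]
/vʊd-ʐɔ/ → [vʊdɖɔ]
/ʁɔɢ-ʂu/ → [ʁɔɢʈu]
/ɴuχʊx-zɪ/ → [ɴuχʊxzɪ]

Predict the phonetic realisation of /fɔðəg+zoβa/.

The data show progressive manner assimilation: /β/ → [b] after /ɖ/; /ʐ/ → [ɖ] after /d/; /ʂ/ → [ʈ] after /ɢ/. In each pair only manner changes, matching the preceding consonant, while place and voice stay constant.
No alternation appears in [ɴuχʊxzɪ]: there the adjacent consonants already agree in manner (/z/ and /x/ are both fricatives), so this form is consistent with the same rule.
The rule targets /z/ (voiced alveolar fricative), which sits after the trigger /g/ (stop).
A voiced alveolar stop is [d], so the surface segment is [d].

[fɔðəgdoβa]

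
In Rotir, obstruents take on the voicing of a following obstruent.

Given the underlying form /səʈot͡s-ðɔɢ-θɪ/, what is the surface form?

The rule targets /t͡s/ (voiceless alveolar affricate), which sits before the trigger /ð/ (voiced).
The voiced alveolar affricate is [d͡z], so /t͡s/ → [d͡z].
At the second juncture, /ɢ/ likewise becomes [q] adjacent to /θ/.

[səʈod͡zðɔqθɪ]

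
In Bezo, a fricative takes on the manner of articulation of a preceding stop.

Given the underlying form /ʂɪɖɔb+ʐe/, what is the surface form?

[ʂɪɖɔbɖe]

/ʐ/ is a voiced retroflex fricative. The preceding trigger /b/ is a stop, so /ʐ/ must become a stop as well.
Changing only its manner to stop gives [ɖ] — the voiced retroflex stop.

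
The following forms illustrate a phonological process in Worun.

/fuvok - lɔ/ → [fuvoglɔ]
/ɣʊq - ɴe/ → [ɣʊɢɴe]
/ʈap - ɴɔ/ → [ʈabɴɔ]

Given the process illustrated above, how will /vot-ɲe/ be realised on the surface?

The data show regressive voicing assimilation: /k/ → [g] before /l/; /q/ → [ɢ] before /ɴ/; /p/ → [b] before /ɴ/. In each pair only voicing changes, matching the following consonant, while place and manner stay constant.
The rule targets /t/ (voiceless alveolar stop), which sits before the trigger /ɲ/ (voiced).
A voiced alveolar stop is [d], so the surface segment is [d].

[vodɲe]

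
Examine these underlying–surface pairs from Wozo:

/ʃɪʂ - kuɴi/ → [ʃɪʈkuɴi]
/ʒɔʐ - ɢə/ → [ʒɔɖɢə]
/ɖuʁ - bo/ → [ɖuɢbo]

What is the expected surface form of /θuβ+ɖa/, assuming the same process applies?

The data show regressive manner assimilation: /ʂ/ → [ʈ] before /k/; /ʐ/ → [ɖ] before /ɢ/; /ʁ/ → [ɢ] before /b/. In each pair only manner changes, matching the following consonant, while place and voice stay constant.
The rule targets /β/ (voiced bilabial fricative), which sits before the trigger /ɖ/ (stop).
The voiced bilabial stop is [b], so /β/ → [b].

[θubɖa]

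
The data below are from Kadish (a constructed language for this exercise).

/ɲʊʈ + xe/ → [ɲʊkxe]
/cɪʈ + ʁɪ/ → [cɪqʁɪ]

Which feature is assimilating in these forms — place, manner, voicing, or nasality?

place

Comparing underlying and surface forms, /ʈ/ → [k] is the alternation; the neighbouring /x/ is constant.
/ʈ/ is retroflex while /x/ is velar; the output [k] is velar, matching the trigger — so the feature that spreads is place.
Checking the remaining alternation: /ʈ/ → [q] before /ʁ/ (retroflex → uvular, matching uvular) — only place changes, and always toward the following segment.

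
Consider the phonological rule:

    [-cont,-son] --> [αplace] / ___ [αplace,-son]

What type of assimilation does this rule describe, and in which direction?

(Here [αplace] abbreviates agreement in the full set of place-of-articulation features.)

regressive place assimilation

The shared variable α links the value of the place features (abbreviated [place]) on the target to the same value on the neighbouring segment, so place is the feature that assimilates.
The conditioning segment sits to the right of the focus bar, meaning the trigger follows the segment that changes — regressive assimilation.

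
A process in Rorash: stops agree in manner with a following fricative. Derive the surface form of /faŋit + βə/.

[faŋisβə]

The rule targets /t/ (voiceless alveolar stop), which sits before the trigger /β/ (fricative).
The voiceless alveolar fricative is [s], so /t/ → [s].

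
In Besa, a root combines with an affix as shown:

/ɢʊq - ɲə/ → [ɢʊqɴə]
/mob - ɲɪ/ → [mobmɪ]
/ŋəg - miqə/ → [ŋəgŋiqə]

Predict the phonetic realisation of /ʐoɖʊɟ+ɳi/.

[ʐoɖʊɟɲi]

The data show progressive place assimilation: /ɲ/ → [ɴ] after /q/; /ɲ/ → [m] after /b/; /m/ → [ŋ] after /g/. In each pair only place changes, matching the preceding consonant, while manner and voice stay constant.
The rule targets /ɳ/ (voiced retroflex nasal), which sits after the trigger /ɟ/ (palatal).
Changing only its place to palatal gives [ɲ] — the voiced palatal nasal.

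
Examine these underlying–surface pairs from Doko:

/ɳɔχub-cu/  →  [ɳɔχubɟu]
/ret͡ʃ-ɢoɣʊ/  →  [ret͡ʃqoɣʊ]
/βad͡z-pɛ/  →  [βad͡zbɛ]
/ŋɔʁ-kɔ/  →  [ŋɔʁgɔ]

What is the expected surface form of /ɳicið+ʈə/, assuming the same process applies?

[ɳiciðɖə]

The data show progressive voicing assimilation: /c/ → [ɟ] after /b/; /ɢ/ → [q] after /t͡ʃ/; /p/ → [b] after /d͡z/; /k/ → [g] after /ʁ/. In each pair only voicing changes, matching the preceding consonant, while place and manner stay constant.
The rule targets /ʈ/ (voiceless retroflex stop), which sits after the trigger /ð/ (voiced).
A voiced retroflex stop is [ɖ], so the surface segment is [ɖ].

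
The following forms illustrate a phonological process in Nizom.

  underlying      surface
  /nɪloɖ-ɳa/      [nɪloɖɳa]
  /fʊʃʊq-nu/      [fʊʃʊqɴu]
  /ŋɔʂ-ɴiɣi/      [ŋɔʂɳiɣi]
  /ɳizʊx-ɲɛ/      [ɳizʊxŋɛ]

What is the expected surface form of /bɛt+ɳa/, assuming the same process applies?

The data show progressive place assimilation: /n/ → [ɴ] after /q/; /ɴ/ → [ɳ] after /ʂ/; /ɲ/ → [ŋ] after /x/. In each pair only place changes, matching the preceding consonant, while manner and voice stay constant.
No alternation appears in [nɪloɖɳa]: there the adjacent consonants already agree in place (/ɳ/ and /ɖ/ are both retroflex), so this form is consistent with the same rule.
The rule targets /ɳ/ (voiced retroflex nasal), which sits after the trigger /t/ (alveolar).
A voiced alveolar nasal is [n], so the surface segment is [n].

[bɛtna]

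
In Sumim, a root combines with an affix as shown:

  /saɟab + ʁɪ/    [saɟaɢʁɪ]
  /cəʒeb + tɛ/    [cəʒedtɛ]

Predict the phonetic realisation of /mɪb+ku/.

The data show regressive place assimilation: /b/ → [ɢ] before /ʁ/; /b/ → [d] before /t/. In each pair only place changes, matching the following consonant, while manner and voice stay constant.
/b/ is a voiced bilabial stop. The following trigger /k/ is velar, so /b/ must become velar as well.
Changing only its place to velar gives [g] — the voiced velar stop.

[mɪgku]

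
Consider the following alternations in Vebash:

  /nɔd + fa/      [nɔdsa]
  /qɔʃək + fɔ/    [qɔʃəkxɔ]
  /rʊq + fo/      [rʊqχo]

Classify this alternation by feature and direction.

progressive place assimilation

The segment that alternates is /f/, which surfaces as [s] when adjacent to /d/.
/f/ is labiodental while /d/ is alveolar; the output [s] is alveolar, matching the trigger — so the feature that spreads is place.
Manner and voice are unchanged, so the assimilation is partial, not total.
The same holds elsewhere in the data: /f/ → [x] after /k/ (labiodental → velar, matching velar); /f/ → [χ] after /q/ (labiodental → uvular, matching uvular) — only place changes, and always toward the preceding segment.
The trigger is the preceding segment, so the direction is progressive (perseverative).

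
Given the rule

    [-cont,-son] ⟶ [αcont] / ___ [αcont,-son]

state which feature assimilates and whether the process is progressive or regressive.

regressive manner assimilation

The shared variable α links the value of [cont] on the target to that of the neighbouring obstruent. [cont] distinguishes stops from fricatives — a manner-of-articulation feature — so this is manner assimilation.
The conditioning segment sits to the right of the focus bar, meaning the trigger follows the segment that changes — regressive assimilation.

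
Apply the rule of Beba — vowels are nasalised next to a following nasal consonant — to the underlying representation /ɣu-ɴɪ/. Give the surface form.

/u/ sits next to the nasal /ɴ/ and is therefore nasalised to [ũ].

[ɣũɴɪ]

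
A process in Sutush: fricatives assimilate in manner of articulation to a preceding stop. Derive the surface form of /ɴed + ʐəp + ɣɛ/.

[ɴedɖəpgɛ]

/ʐ/ is a voiced retroflex fricative. The preceding trigger /d/ is a stop, so /ʐ/ must become a stop as well.
Changing only its manner to stop gives [ɖ] — the voiced retroflex stop.
The same rule applies at the second boundary: /ɣ/ → [g] next to /p/.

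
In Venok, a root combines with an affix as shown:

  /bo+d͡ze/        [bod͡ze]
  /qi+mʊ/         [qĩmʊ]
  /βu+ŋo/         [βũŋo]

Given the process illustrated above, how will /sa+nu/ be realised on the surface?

The data show regressive nasality assimilation (vowel nasalisation): /i/ → [ĩ] before /m/; /u/ → [ũ] before /ŋ/ — a vowel is nasalised by an immediately following nasal consonant.
No change occurs in [bod͡ze] because the vowel at the boundary is adjacent to an oral consonant, not a nasal (/o/ next to /d͡z/).
The vowel /a/ is adjacent to the following nasal /n/, so it acquires [+nasal] and surfaces as [ã].

[sãnu]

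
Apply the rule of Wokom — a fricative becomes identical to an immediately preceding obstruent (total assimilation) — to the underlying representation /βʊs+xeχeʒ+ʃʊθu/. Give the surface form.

[βʊsseχeʒʒʊθu]

/x/ is the segment targeted by the rule; it sits immediately after /s/, so it assimilates completely and surfaces as [s].
At the second juncture, /ʃ/ likewise becomes [ʒ] adjacent to /ʒ/.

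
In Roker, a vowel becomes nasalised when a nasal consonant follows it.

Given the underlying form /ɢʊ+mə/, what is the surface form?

/ʊ/ sits next to the nasal /m/ and is therefore nasalised to [ʊ̃].

[ɢʊ̃mə]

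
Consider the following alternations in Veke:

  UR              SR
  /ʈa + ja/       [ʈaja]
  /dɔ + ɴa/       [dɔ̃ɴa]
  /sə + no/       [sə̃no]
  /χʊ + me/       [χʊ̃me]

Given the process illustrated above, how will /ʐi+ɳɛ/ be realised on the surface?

The data show regressive nasality assimilation (vowel nasalisation): /ɔ/ → [ɔ̃] before /ɴ/; /ə/ → [ə̃] before /n/; /ʊ/ → [ʊ̃] before /m/ — a vowel is nasalised by an immediately following nasal consonant.
No change occurs in [ʈaja] because the vowel at the boundary is adjacent to an oral consonant, not a nasal (/a/ next to /j/).
The vowel /i/ is adjacent to the following nasal /ɳ/, so it acquires [+nasal] and surfaces as [ĩ].

[ʐĩɳɛ]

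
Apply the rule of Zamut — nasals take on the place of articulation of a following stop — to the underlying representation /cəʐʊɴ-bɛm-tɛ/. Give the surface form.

The rule targets /ɴ/ (voiced uvular nasal), which sits before the trigger /b/ (bilabial).
The voiced bilabial nasal is [m], so /ɴ/ → [m].
The same rule applies at the second boundary: /m/ → [n] next to /t/.

[cəʐʊmbɛntɛ]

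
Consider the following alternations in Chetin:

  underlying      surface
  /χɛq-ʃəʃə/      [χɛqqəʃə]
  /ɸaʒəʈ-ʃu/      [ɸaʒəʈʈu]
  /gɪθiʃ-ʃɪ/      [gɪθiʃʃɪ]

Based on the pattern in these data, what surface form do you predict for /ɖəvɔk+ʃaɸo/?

[ɖəvɔkkaɸo]

The data show progressive total assimilation (/ʃ/ → [q] after /q/; /ʃ/ → [ʈ] after /ʈ/): in every case the target segment becomes identical to its preceding neighbour, copying more than a single feature.
In [gɪθiʃʃɪ] the two consonants at the boundary are already identical (/ʃ/ + /ʃ/), so the rule applies vacuously and nothing changes.
/ʃ/ is the segment targeted by the rule; it sits immediately after /k/, so it assimilates completely and surfaces as [k].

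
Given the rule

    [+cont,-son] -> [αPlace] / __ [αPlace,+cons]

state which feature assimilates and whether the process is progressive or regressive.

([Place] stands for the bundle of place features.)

regressive place assimilation

The shared variable α links the value of the place features (abbreviated [Place]) on the target to the same value on the neighbouring segment, so place is the feature that assimilates.
The conditioning segment sits to the right of the focus bar, meaning the trigger follows the segment that changes — regressive assimilation.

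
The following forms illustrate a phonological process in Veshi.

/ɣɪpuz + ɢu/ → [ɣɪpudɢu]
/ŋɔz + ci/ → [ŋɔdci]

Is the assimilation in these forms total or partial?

partial assimilation

The segment that alternates is /z/, which surfaces as [d] when adjacent to /ɢ/.
/z/ is a fricative while /ɢ/ is a stop; the output [d] is a stop, matching the trigger — so the feature that spreads is manner.
Place and voice are unchanged, so the assimilation is partial, not total.
Checking the remaining alternation: /z/ → [d] before /c/ (fricative → stop, matching a stop) — only manner changes, and always toward the following segment.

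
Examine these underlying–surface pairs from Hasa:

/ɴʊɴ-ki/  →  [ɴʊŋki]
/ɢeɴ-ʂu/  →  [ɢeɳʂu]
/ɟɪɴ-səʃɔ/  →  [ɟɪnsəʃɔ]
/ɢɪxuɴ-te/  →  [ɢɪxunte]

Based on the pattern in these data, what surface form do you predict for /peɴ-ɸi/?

[pemɸi]

The data show regressive place assimilation: /ɴ/ → [ŋ] before /k/; /ɴ/ → [ɳ] before /ʂ/; /ɴ/ → [n] before /s/; /ɴ/ → [n] before /t/. In each pair only place changes, matching the following consonant, while manner and voice stay constant.
/ɴ/ is a voiced uvular nasal. The following trigger /ɸ/ is bilabial, so /ɴ/ must become bilabial as well.
A voiced bilabial nasal is [m], so the surface segment is [m].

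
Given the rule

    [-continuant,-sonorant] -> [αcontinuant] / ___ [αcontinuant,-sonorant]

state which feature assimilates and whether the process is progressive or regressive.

The shared variable α links the value of [continuant] on the target to that of the neighbouring obstruent. [continuant] distinguishes stops from fricatives — a manner-of-articulation feature — so this is manner assimilation.
Since the environment is written after the underscore, the trigger follows the target; the direction is regressive.

regressive manner assimilation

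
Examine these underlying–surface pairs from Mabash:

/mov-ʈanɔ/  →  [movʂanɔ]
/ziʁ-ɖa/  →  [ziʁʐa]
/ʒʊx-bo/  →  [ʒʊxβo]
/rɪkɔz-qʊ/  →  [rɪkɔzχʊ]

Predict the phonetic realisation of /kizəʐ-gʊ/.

The data show progressive manner assimilation: /ʈ/ → [ʂ] after /v/; /ɖ/ → [ʐ] after /ʁ/; /b/ → [β] after /x/; /q/ → [χ] after /z/. In each pair only manner changes, matching the preceding consonant, while place and voice stay constant.
The rule targets /g/ (voiced velar stop), which sits after the trigger /ʐ/ (fricative).
A voiced velar fricative is [ɣ], so the surface segment is [ɣ].

[kizəʐɣʊ]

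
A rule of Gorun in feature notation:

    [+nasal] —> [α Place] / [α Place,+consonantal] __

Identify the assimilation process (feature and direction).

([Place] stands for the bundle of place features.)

The shared variable α links the value of the place features (abbreviated [Place]) on the target to the same value on the neighbouring segment, so place is the feature that assimilates.
The conditioning segment sits to the left of the focus bar, meaning the trigger precedes the segment that changes — progressive assimilation.

progressive place assimilation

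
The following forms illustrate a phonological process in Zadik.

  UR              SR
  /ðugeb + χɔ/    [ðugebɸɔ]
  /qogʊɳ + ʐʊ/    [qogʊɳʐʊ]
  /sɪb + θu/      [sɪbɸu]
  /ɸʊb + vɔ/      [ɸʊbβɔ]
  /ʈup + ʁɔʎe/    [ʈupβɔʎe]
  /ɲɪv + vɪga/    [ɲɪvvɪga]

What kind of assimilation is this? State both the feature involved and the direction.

progressive place assimilation

Comparing underlying and surface forms, /χ/ → [ɸ] is the alternation; the neighbouring /b/ is constant.
The change uvular → bilabial matches the place of the preceding /b/, identifying this as place assimilation.
Manner and voice are unchanged, so the assimilation is partial, not total.
The other alternating forms pattern the same way: /θ/ → [ɸ] after /b/ (dental → bilabial, matching bilabial); /v/ → [β] after /b/ (labiodental → bilabial, matching bilabial); /ʁ/ → [β] after /p/ (uvular → bilabial, matching bilabial) — only place changes, and always toward the preceding segment.
No alternation appears in [qogʊɳʐʊ], [ɲɪvvɪga]: there the adjacent consonants already agree in place (/ʐ/ and /ɳ/ are both retroflex; /v/ and /v/ are both labiodental), so these forms are consistent with the same rule.
The trigger is the preceding segment, so the direction is progressive (perseverative).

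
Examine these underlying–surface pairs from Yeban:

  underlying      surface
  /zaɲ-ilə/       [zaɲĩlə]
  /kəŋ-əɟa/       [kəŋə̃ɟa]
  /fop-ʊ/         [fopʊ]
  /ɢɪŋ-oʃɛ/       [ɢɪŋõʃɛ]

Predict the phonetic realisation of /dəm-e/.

[dəmẽ]

The data show progressive nasality assimilation (vowel nasalisation): /i/ → [ĩ] after /ɲ/; /ə/ → [ə̃] after /ŋ/; /o/ → [õ] after /ŋ/ — a vowel is nasalised by an immediately preceding nasal consonant.
No change occurs in [fopʊ] because the vowel at the boundary is adjacent to an oral consonant, not a nasal (/ʊ/ next to /p/).
The vowel /e/ is adjacent to the preceding nasal /m/, so it acquires [+nasal] and surfaces as [ẽ].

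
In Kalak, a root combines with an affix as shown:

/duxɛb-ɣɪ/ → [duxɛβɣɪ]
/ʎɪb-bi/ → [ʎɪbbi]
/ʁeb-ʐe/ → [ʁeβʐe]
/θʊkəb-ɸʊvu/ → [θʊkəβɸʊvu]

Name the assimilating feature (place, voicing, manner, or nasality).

The segment that alternates is /b/, which surfaces as [β] when adjacent to /ɣ/.
The change stop → fricative matches the manner of the following /ɣ/, identifying this as manner assimilation.
Checking the remaining alternations: /b/ → [β] before /ʐ/ (stop → fricative, matching a fricative); /b/ → [β] before /ɸ/ (stop → fricative, matching a fricative) — only manner changes, and always toward the following segment.
No alternation appears in [ʎɪbbi]: there the adjacent consonants already agree in manner (/b/ and /b/ are both stops), so this form is consistent with the same rule.

manner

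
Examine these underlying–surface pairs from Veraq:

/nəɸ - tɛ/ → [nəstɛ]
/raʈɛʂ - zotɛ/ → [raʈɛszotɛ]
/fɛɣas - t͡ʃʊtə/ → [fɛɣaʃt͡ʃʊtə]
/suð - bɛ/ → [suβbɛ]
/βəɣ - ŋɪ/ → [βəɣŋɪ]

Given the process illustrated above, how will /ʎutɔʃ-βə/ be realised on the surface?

[ʎutɔɸβə]

The data show regressive place assimilation: /ɸ/ → [s] before /t/; /ʂ/ → [s] before /z/; /s/ → [ʃ] before /t͡ʃ/; /ð/ → [β] before /b/. In each pair only place changes, matching the following consonant, while manner and voice stay constant.
Nothing changes in [βəɣŋɪ]: there the adjacent consonants already agree in place (/ɣ/ and /ŋ/ are both velar), so this form is consistent with the same rule.
/ʃ/ is a voiceless postalveolar fricative. The following trigger /β/ is bilabial, so /ʃ/ must become bilabial as well.
Changing only its place to bilabial gives [ɸ] — the voiceless bilabial fricative.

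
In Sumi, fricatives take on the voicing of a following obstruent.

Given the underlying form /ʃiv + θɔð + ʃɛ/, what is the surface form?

The rule targets /v/ (voiced labiodental fricative), which sits before the trigger /θ/ (voiceless).
The voiceless labiodental fricative is [f], so /v/ → [f].
The same rule applies at the second boundary: /ð/ → [θ] next to /ʃ/.

[ʃifθɔθʃɛ]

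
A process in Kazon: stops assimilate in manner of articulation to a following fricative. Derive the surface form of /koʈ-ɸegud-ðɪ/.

[koʂɸeguzðɪ]

The rule targets /ʈ/ (voiceless retroflex stop), which sits before the trigger /ɸ/ (fricative).
Changing only its manner to fricative gives [ʂ] — the voiceless retroflex fricative.
The same rule applies at the second boundary: /d/ → [z] next to /ð/.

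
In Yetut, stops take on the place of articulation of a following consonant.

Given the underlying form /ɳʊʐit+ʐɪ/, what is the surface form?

The rule targets /t/ (voiceless alveolar stop), which sits before the trigger /ʐ/ (retroflex).
Changing only its place to retroflex gives [ʈ] — the voiceless retroflex stop.

[ɳʊʐiʈʐɪ]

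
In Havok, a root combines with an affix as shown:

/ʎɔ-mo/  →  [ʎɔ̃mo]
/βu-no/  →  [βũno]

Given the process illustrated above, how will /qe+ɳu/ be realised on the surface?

[qẽɳu]

The data show regressive nasality assimilation (vowel nasalisation): /ɔ/ → [ɔ̃] before /m/; /u/ → [ũ] before /n/ — a vowel is nasalised by an immediately following nasal consonant.
/e/ sits next to the nasal /ɳ/ and is therefore nasalised to [ẽ].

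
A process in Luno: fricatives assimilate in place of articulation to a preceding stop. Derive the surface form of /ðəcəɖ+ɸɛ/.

[ðəcəɖʂɛ]

The rule targets /ɸ/ (voiceless bilabial fricative), which sits after the trigger /ɖ/ (retroflex).
Changing only its place to retroflex gives [ʂ] — the voiceless retroflex fricative.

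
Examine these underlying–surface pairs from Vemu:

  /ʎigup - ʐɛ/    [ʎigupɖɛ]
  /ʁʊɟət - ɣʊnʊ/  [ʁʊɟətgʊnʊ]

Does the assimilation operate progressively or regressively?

The segment that alternates is /ʐ/, which surfaces as [ɖ] when adjacent to /p/.
The change fricative → stop matches the manner of the preceding /p/, identifying this as manner assimilation.
The other alternating form patterns the same way: /ɣ/ → [g] after /t/ (fricative → stop, matching a stop) — only manner changes, and always toward the preceding segment.
Since the segment that changes follows the conditioning segment, the assimilation is progressive.

progressive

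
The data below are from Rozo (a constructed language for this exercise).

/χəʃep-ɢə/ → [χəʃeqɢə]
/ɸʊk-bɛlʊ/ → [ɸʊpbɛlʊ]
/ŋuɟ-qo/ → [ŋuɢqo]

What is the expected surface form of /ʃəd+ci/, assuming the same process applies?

The data show regressive place assimilation: /p/ → [q] before /ɢ/; /k/ → [p] before /b/; /ɟ/ → [ɢ] before /q/. In each pair only place changes, matching the following consonant, while manner and voice stay constant.
The rule targets /d/ (voiced alveolar stop), which sits before the trigger /c/ (palatal).
A voiced palatal stop is [ɟ], so the surface segment is [ɟ].

[ʃəɟci]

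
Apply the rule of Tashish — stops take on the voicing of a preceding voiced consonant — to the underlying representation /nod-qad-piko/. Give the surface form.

[nodɢadbiko]

/q/ is a voiceless uvular stop. The preceding trigger /d/ is voiced, so /q/ must become voiced as well.
A voiced uvular stop is [ɢ], so the surface segment is [ɢ].
The same rule applies at the second boundary: /p/ → [b] next to /d/.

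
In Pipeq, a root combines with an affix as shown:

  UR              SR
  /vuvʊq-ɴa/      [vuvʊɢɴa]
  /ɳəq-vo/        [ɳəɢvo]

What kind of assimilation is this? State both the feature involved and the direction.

regressive voicing assimilation

Comparing underlying and surface forms, /q/ → [ɢ] is the alternation; the neighbouring /ɴ/ is constant.
/q/ is voiceless while /ɴ/ is voiced; the output [ɢ] is voiced, matching the trigger — so the feature that spreads is voicing.
Place and manner are unchanged, so the assimilation is partial, not total.
The other alternating form patterns the same way: /q/ → [ɢ] before /v/ (voiceless → voiced, matching voiced) — only voicing changes, and always toward the following segment.
The trigger is the following segment, so the direction is regressive (anticipatory).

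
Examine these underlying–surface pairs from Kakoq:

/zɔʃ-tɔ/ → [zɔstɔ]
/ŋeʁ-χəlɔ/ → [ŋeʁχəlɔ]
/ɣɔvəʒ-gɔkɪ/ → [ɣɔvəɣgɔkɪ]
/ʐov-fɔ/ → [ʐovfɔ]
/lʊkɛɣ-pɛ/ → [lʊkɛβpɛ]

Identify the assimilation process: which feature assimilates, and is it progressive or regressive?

The segment that alternates is /ʃ/, which surfaces as [s] when adjacent to /t/.
The change postalveolar → alveolar matches the place of the following /t/, identifying this as place assimilation.
Manner and voice are unchanged, so the assimilation is partial, not total.
The other alternating forms pattern the same way: /ʒ/ → [ɣ] before /g/ (postalveolar → velar, matching velar); /ɣ/ → [β] before /p/ (velar → bilabial, matching bilabial) — only place changes, and always toward the following segment.
Nothing changes in [ŋeʁχəlɔ], [ʐovfɔ]: there the adjacent consonants already agree in place (/ʁ/ and /χ/ are both uvular; /v/ and /f/ are both labiodental), so these forms are consistent with the same rule.
The trigger is the following segment, so the direction is regressive (anticipatory).

regressive place assimilation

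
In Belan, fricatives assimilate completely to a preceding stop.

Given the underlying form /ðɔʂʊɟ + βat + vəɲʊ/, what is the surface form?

/β/ is the segment targeted by the rule; it sits immediately after /ɟ/, so it assimilates completely and surfaces as [ɟ].
At the second juncture, /v/ likewise becomes [t] adjacent to /t/.

[ðɔʂʊɟɟattəɲʊ]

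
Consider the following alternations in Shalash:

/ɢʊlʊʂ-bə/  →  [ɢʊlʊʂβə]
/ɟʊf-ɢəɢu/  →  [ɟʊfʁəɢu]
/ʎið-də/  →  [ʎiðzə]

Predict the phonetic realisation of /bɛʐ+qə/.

[bɛʐχə]

The data show progressive manner assimilation: /b/ → [β] after /ʂ/; /ɢ/ → [ʁ] after /f/; /d/ → [z] after /ð/. In each pair only manner changes, matching the preceding consonant, while place and voice stay constant.
The rule targets /q/ (voiceless uvular stop), which sits after the trigger /ʐ/ (fricative).
A voiceless uvular fricative is [χ], so the surface segment is [χ].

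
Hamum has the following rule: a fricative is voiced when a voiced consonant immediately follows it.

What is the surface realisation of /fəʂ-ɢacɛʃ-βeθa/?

[fəʐɢacɛʒβeθa]

/ʂ/ is a voiceless retroflex fricative. The following trigger /ɢ/ is voiced, so /ʂ/ must become voiced as well.
Changing only its voicing to voiced gives [ʐ] — the voiced retroflex fricative.
The same rule applies at the second boundary: /ʃ/ → [ʒ] next to /β/.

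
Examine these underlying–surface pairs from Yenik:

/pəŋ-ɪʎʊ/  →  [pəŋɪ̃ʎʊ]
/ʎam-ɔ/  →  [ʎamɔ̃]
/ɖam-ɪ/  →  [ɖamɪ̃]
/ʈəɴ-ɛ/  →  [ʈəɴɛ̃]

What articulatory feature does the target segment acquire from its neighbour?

The vowel /ɪ/ surfaces as nasalised [ɪ̃] next to the preceding nasal /ŋ/ — it has acquired the [+nasal] feature of its neighbour.
The other forms show the same pattern: /ɔ/ → [ɔ̃] after /m/; /ɪ/ → [ɪ̃] after /m/; /ɛ/ → [ɛ̃] after /ɴ/ — each time a vowel is nasalised next to a preceding nasal.

nasality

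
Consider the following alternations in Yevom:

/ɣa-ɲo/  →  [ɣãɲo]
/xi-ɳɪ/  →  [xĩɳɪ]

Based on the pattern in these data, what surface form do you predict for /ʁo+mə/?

The data show regressive nasality assimilation (vowel nasalisation): /a/ → [ã] before /ɲ/; /i/ → [ĩ] before /ɳ/ — a vowel is nasalised by an immediately following nasal consonant.
/o/ sits next to the nasal /m/ and is therefore nasalised to [õ].

[ʁõmə]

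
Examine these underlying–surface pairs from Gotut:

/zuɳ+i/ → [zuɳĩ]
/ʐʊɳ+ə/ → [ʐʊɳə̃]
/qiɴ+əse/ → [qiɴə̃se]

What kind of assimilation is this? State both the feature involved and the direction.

The vowel /i/ surfaces as nasalised [ĩ] next to the preceding nasal /ɳ/ — it has acquired the [+nasal] feature of its neighbour.
The other forms show the same pattern: /ə/ → [ə̃] after /ɳ/; /ə/ → [ə̃] after /ɴ/ — each time a vowel is nasalised next to a preceding nasal.
Because the conditioning nasal is to the left of the vowel that changes, the process is progressive (perseverative).

progressive nasality assimilation (vowel nasalisation)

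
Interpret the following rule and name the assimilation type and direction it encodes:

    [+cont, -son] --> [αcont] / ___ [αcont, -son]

The rule copies [cont] (continuancy) from the environment onto the target fricatives; since [±cont] encodes the stop/fricative manner contrast, the assimilating dimension is manner.
Since the environment is written after the underscore, the trigger follows the target; the direction is regressive.

regressive manner assimilation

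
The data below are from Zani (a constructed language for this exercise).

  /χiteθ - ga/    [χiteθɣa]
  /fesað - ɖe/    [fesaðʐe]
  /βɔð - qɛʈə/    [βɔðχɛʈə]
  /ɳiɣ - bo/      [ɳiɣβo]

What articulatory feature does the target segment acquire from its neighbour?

Underlying /g/ is realised as [ɣ] next to /θ/; /θ/ itself does not change.
The change stop → fricative matches the manner of the preceding /θ/, identifying this as manner assimilation.
Checking the remaining alternations: /ɖ/ → [ʐ] after /ð/ (stop → fricative, matching a fricative); /q/ → [χ] after /ð/ (stop → fricative, matching a fricative); /b/ → [β] after /ɣ/ (stop → fricative, matching a fricative) — only manner changes, and always toward the preceding segment.

manner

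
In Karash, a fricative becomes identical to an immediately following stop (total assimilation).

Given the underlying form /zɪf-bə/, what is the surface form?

/f/ is the segment targeted by the rule; it sits immediately before /b/, so it assimilates completely and surfaces as [b].

[zɪbbə]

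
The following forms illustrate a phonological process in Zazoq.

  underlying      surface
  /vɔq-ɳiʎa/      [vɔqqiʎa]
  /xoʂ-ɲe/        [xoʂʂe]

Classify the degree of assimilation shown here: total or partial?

The segment that alternates is /ɳ/, which surfaces as [q] when adjacent to /q/.
The output [q] is identical to the trigger /q/ — every feature (place, manner, voicing) has been copied — so this is total assimilation.
The other form behaves the same way: /ɲ/ → [ʂ] after /ʂ/ — in each case the output is a copy of the preceding consonant.

total assimilation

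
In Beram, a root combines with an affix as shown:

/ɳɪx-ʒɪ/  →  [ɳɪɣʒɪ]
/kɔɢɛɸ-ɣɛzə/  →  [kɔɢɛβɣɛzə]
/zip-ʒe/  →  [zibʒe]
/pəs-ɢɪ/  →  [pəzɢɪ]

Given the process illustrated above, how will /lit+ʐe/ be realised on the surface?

[lidʐe]

The data show regressive voicing assimilation: /x/ → [ɣ] before /ʒ/; /ɸ/ → [β] before /ɣ/; /p/ → [b] before /ʒ/; /s/ → [z] before /ɢ/. In each pair only voicing changes, matching the following consonant, while place and manner stay constant.
The rule targets /t/ (voiceless alveolar stop), which sits before the trigger /ʐ/ (voiced).
Changing only its voicing to voiced gives [d] — the voiced alveolar stop.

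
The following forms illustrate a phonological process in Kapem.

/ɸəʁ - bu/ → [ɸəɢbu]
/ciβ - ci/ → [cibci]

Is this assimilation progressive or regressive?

Underlying /ʁ/ is realised as [ɢ] next to /b/; /b/ itself does not change.
The change fricative → stop matches the manner of the following /b/, identifying this as manner assimilation.
Checking the remaining alternation: /β/ → [b] before /c/ (fricative → stop, matching a stop) — only manner changes, and always toward the following segment.
Since the segment that changes precedes the conditioning segment, the assimilation is regressive.

regressive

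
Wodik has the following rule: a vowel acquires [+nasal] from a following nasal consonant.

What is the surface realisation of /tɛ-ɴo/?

[tɛ̃ɴo]

The vowel /ɛ/ is adjacent to the following nasal /ɴ/, so it acquires [+nasal] and surfaces as [ɛ̃].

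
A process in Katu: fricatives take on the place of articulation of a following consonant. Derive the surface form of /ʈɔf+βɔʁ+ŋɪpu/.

The rule targets /f/ (voiceless labiodental fricative), which sits before the trigger /β/ (bilabial).
The voiceless bilabial fricative is [ɸ], so /f/ → [ɸ].
The same rule applies at the second boundary: /ʁ/ → [ɣ] next to /ŋ/.

[ʈɔɸβɔɣŋɪpu]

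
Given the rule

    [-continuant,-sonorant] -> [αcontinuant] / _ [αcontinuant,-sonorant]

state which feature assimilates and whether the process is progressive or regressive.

regressive manner assimilation

The shared variable α links the value of [continuant] on the target to that of the neighbouring obstruent. [continuant] distinguishes stops from fricatives — a manner-of-articulation feature — so this is manner assimilation.
The conditioning segment sits to the right of the focus bar, meaning the trigger follows the segment that changes — regressive assimilation.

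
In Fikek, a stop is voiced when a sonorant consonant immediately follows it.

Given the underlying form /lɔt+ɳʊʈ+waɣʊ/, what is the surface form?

/t/ is a voiceless alveolar stop. The following trigger /ɳ/ is voiced, so /t/ must become voiced as well.
The voiced alveolar stop is [d], so /t/ → [d].
The same rule applies at the second boundary: /ʈ/ → [ɖ] next to /w/.

[lɔdɳʊɖwaɣʊ]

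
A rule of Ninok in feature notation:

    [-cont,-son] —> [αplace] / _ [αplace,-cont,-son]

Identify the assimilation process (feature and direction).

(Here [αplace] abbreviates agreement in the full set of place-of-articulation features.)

regressive place assimilation

The rule copies the place features (abbreviated [place]) from the environment onto the target, so the assimilating feature is place.
Since the environment is written after the underscore, the trigger follows the target; the direction is regressive.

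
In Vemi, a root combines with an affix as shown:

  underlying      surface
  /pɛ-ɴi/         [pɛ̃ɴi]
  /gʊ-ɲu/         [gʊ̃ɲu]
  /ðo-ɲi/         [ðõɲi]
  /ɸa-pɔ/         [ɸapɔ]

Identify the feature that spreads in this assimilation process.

nasality

The vowel /ɛ/ surfaces as nasalised [ɛ̃] next to the following nasal /ɴ/ — it has acquired the [+nasal] feature of its neighbour.
The other forms show the same pattern: /ʊ/ → [ʊ̃] before /ɲ/; /o/ → [õ] before /ɲ/ — each time a vowel is nasalised next to a following nasal.
No change occurs in [ɸapɔ] because the vowel at the boundary is adjacent to an oral consonant, not a nasal (/a/ next to /p/).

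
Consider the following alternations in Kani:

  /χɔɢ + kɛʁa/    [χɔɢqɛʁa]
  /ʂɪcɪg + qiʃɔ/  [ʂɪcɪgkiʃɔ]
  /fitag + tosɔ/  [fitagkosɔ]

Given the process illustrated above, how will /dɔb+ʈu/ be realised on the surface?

The data show progressive place assimilation: /k/ → [q] after /ɢ/; /q/ → [k] after /g/; /t/ → [k] after /g/. In each pair only place changes, matching the preceding consonant, while manner and voice stay constant.
/ʈ/ is a voiceless retroflex stop. The preceding trigger /b/ is bilabial, so /ʈ/ must become bilabial as well.
The voiceless bilabial stop is [p], so /ʈ/ → [p].

[dɔbpu]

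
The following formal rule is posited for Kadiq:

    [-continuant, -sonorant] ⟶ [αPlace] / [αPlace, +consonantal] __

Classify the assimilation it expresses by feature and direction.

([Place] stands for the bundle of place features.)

The shared variable α links the value of the place features (abbreviated [Place]) on the target to the same value on the neighbouring segment, so place is the feature that assimilates.
The conditioning segment sits to the left of the focus bar, meaning the trigger precedes the segment that changes — progressive assimilation.

progressive place assimilation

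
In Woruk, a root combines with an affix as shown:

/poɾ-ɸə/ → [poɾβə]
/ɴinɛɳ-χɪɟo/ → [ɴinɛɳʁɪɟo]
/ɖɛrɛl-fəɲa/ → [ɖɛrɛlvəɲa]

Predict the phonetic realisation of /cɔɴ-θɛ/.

[cɔɴðɛ]

The data show progressive voicing assimilation: /ɸ/ → [β] after /ɾ/; /χ/ → [ʁ] after /ɳ/; /f/ → [v] after /l/. In each pair only voicing changes, matching the preceding consonant, while place and manner stay constant.
/θ/ is a voiceless dental fricative. The preceding trigger /ɴ/ is voiced, so /θ/ must become voiced as well.
A voiced dental fricative is [ð], so the surface segment is [ð].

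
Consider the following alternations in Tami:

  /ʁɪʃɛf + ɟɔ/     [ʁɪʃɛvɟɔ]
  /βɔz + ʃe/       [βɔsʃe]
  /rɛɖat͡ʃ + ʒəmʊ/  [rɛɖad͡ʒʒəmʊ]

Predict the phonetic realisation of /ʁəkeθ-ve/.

The data show regressive voicing assimilation: /f/ → [v] before /ɟ/; /z/ → [s] before /ʃ/; /t͡ʃ/ → [d͡ʒ] before /ʒ/. In each pair only voicing changes, matching the following consonant, while place and manner stay constant.
/θ/ is a voiceless dental fricative. The following trigger /v/ is voiced, so /θ/ must become voiced as well.
Changing only its voicing to voiced gives [ð] — the voiced dental fricative.

[ʁəkeðve]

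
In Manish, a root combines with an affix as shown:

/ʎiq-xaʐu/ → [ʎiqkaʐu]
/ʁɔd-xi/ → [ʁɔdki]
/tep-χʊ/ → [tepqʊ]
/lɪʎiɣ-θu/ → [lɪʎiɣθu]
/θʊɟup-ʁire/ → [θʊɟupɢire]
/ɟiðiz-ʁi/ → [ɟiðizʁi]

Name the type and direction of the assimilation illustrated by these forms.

progressive manner assimilation

The segment that alternates is /x/, which surfaces as [k] when adjacent to /q/.
The change fricative → stop matches the manner of the preceding /q/, identifying this as manner assimilation.
Place and voice are unchanged, so the assimilation is partial, not total.
The other alternating forms pattern the same way: /x/ → [k] after /d/ (fricative → stop, matching a stop); /χ/ → [q] after /p/ (fricative → stop, matching a stop); /ʁ/ → [ɢ] after /p/ (fricative → stop, matching a stop) — only manner changes, and always toward the preceding segment.
No alternation appears in [lɪʎiɣθu], [ɟiðizʁi]: there the adjacent consonants already agree in manner (/θ/ and /ɣ/ are both fricatives; /ʁ/ and /z/ are both fricatives), so these forms are consistent with the same rule.
Since the segment that changes follows the conditioning segment, the assimilation is progressive.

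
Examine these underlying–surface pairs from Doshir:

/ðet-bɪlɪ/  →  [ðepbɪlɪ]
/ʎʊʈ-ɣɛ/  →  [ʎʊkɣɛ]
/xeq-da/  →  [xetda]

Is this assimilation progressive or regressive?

The segment that alternates is /t/, which surfaces as [p] when adjacent to /b/.
The change alveolar → bilabial matches the place of the following /b/, identifying this as place assimilation.
The other alternating forms pattern the same way: /ʈ/ → [k] before /ɣ/ (retroflex → velar, matching velar); /q/ → [t] before /d/ (uvular → alveolar, matching alveolar) — only place changes, and always toward the following segment.
The trigger is the following segment, so the direction is regressive (anticipatory).

regressive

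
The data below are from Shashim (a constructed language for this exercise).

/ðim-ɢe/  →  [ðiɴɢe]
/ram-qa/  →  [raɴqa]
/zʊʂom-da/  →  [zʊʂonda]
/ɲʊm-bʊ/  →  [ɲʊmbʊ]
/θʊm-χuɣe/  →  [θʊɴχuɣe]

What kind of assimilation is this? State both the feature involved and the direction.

Underlying /m/ is realised as [ɴ] next to /ɢ/; /ɢ/ itself does not change.
The change bilabial → uvular matches the place of the following /ɢ/, identifying this as place assimilation.
Manner and voice are unchanged, so the assimilation is partial, not total.
The same holds elsewhere in the data: /m/ → [ɴ] before /q/ (bilabial → uvular, matching uvular); /m/ → [n] before /d/ (bilabial → alveolar, matching alveolar); /m/ → [ɴ] before /χ/ (bilabial → uvular, matching uvular) — only place changes, and always toward the following segment.
Nothing changes in [ɲʊmbʊ]: there the adjacent consonants already agree in place (/m/ and /b/ are both bilabial), so this form is consistent with the same rule.
The trigger is the following segment, so the direction is regressive (anticipatory).

regressive place assimilation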